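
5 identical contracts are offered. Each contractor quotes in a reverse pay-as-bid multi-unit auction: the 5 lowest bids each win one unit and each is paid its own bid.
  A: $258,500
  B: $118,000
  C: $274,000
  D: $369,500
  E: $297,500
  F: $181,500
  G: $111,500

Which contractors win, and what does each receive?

Sorting: 111,500 (G), 118,000 (B), 181,500 (F), 258,500 (A), 274,000 (C), 297,500 (E), 369,500 (D)
Winners (5 units): G, B, F, A, C.
Each winner is paid its own bid: G $111,500, B $118,000, F $181,500, A $258,500, C $274,000.

G $111,500, B $118,000, F $181,500, A $258,500, C $274,000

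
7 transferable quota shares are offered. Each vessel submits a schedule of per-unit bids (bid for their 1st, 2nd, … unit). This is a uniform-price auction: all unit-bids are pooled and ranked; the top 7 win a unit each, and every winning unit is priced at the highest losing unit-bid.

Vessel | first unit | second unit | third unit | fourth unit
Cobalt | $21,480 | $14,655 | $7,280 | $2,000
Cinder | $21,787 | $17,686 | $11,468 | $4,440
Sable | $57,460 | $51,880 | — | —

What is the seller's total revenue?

Total revenue: $50,960

Pooled unit-bids ranked (top 7): 57,460 (Sable-1), 51,880 (Sable-2), 21,787 (Cinder-1), 21,480 (Cobalt-1), 17,686 (Cinder-2), 14,655 (Cobalt-2), 11,468 (Cinder-3)
Highest rejected unit-bid = $7,280.
Allocation: Cinder 3, Cobalt 2, Sable 2. Every unit priced at $7,280.
Revenue = 7 × 7,280 = $50,960.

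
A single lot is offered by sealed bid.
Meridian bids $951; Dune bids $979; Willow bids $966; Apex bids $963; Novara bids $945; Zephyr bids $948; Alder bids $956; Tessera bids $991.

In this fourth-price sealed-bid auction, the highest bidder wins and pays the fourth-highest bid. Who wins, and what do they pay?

Tessera pays $963

Bids ranked: 991 (Tessera) > 979 (Dune) > 966 (Willow) > 963 (Apex) > 956 (Alder) > 951 (Meridian) > …
Tessera is highest; pays the fourth-highest bid, $963.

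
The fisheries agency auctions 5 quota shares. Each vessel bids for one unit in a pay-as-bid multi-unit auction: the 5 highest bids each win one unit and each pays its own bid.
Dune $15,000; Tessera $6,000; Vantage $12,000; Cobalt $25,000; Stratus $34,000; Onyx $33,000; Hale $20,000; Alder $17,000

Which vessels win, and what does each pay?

Stratus $34,000, Onyx $33,000, Cobalt $25,000, Hale $20,000, Alder $17,000

Bids ranked high→low: 34,000 (Stratus), 33,000 (Onyx), 25,000 (Cobalt), 20,000 (Hale), 17,000 (Alder), 15,000 (Dune), 12,000 (Vantage), …
Top 5: Stratus, Onyx, Cobalt, Hale, Alder.
Each winner pays its own bid: Stratus $34,000, Onyx $33,000, Cobalt $25,000, Hale $20,000, Alder $17,000.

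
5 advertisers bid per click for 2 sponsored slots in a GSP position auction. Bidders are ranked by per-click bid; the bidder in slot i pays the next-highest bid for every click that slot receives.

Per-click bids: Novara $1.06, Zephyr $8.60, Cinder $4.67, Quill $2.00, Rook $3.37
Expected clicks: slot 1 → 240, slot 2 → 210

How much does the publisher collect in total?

Per-click bids in order: $8.60 (Zephyr) > $4.67 (Cinder) > $3.37 (Rook) > …
Slot 1: Zephyr pays $4.67 × 240 = $1120.80
Slot 2: Cinder pays $3.37 × 210 = $707.70
Total = $1828.50

Total revenue: $1828.50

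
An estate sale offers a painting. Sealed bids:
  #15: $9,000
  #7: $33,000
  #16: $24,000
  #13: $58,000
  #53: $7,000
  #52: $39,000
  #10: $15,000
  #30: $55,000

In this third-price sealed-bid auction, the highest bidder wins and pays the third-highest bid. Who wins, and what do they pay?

Bids in order: 58,000 (#13) > 55,000 (#30) > 39,000 (#52) > 33,000 (#7) > 24,000 (#16) > 15,000 (#10) > …
#13 is highest; pays the third-highest bid, $39,000.

#13 pays $39,000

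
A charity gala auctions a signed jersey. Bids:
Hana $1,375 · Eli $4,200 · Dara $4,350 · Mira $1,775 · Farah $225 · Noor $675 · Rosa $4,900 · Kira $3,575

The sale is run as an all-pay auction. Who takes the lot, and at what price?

Sorting bids: 4,900 (Rosa) > 4,350 (Dara) > 4,200 (Eli) > 3,575 (Kira) > 1,775 (Mira) > 1,375 (Hana) > …
Rosa wins with the top bid; all bids are sunk regardless.

Rosa pays $4,900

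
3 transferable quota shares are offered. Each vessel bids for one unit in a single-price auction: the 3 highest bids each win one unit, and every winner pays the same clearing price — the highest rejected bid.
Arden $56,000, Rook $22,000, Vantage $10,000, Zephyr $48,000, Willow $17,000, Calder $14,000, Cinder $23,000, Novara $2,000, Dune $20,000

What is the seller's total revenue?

Total revenue: $66,000

Bids ranked high→low: 56,000 (Arden), 48,000 (Zephyr), 23,000 (Cinder), 22,000 (Rook), 20,000 (Dune), …
Top 3: Arden, Zephyr, Cinder.
Clearing price = highest rejected bid = $22,000.
Total revenue = 3 × $22,000 = $66,000.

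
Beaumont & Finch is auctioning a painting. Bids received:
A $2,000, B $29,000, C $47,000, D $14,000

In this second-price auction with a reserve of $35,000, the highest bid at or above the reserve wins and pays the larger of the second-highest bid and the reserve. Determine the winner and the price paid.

Bids ranked: 47,000 (C) > 29,000 (B) > 14,000 (D) > 2,000 (A)
Highest eligible bid: C at $47,000.
Second-highest bid $29,000 is below the reserve $35,000, so the reserve binds → payment $35,000.

C pays $35,000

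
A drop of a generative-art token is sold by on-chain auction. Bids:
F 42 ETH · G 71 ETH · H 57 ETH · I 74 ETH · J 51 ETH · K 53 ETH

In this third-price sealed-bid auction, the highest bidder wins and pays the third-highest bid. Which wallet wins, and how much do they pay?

Rule: the highest bidder wins and pays the third-highest bid.
Sorting bids: 74 (I) > 71 (G) > 57 (H) > 53 (K) > 51 (J) > 42 (F)
I is highest; pays the third-highest bid, 57 ETH.

I pays 57 ETH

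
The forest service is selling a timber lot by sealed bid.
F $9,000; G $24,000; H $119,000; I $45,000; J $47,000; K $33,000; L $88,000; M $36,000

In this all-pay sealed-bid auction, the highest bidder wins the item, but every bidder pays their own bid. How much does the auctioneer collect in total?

Bids ranked: 119,000 (H) > 88,000 (L) > 47,000 (J) > 45,000 (I) > 36,000 (M) > 33,000 (K) > …
H wins with the top bid; all bids are sunk regardless.
Every bidder forfeits their bid regardless of winning.
Revenue = 9,000 + 24,000 + 119,000 + 45,000 + 47,000 + 33,000 + 88,000 + 36,000 = $401,000.

Total revenue: $401,000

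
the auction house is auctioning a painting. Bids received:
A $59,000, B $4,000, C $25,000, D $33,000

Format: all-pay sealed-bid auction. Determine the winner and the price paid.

Bids in order: 59,000 (A) > 33,000 (D) > 25,000 (C) > 4,000 (B)
A is highest and takes the item; every bidder forfeits their bid.

A pays $59,000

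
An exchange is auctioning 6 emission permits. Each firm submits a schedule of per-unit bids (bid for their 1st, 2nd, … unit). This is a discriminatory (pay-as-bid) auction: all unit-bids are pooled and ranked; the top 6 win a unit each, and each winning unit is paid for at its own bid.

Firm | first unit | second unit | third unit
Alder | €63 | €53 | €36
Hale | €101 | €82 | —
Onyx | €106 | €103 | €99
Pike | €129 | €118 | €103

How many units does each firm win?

Merging the schedules and taking the best 6: 129 (Pike-1), 118 (Pike-2), 106 (Onyx-1), 103 (Onyx-2), 103 (Pike-3), 101 (Hale-1)
Next rejected bid: €99 (not a price — pay-as-bid).
Allocation: Hale 1, Onyx 2, Pike 3.

Hale 1, Onyx 2, Pike 3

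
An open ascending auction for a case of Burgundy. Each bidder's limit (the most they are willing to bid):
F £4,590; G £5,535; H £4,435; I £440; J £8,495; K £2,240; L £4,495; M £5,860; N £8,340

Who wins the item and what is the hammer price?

Rule: the price rises until one bidder remains; the winner pays the price at which the last rival dropped out.
Limits ranked: 8,495 (J) > 8,340 (N) > 5,860 (M) > 5,535 (G) > 4,590 (F) > 4,495 (L) > …
Once the price passes £8,340, only J is left; the hammer falls at N's limit of £8,340.

J wins at £8,340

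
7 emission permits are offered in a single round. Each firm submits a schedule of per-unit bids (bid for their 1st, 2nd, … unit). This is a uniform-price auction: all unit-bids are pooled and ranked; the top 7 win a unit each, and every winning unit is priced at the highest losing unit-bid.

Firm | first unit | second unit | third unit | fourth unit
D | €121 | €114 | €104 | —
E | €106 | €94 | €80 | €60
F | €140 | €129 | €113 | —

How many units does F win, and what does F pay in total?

Merging the schedules and taking the best 7: 140 (F-1), 129 (F-2), 121 (D-1), 114 (D-2), 113 (F-3), 106 (E-1), 104 (D-3)
Highest rejected unit-bid = €94.
F wins 3 unit(s) at €94 each.

F: 3 units, pays €282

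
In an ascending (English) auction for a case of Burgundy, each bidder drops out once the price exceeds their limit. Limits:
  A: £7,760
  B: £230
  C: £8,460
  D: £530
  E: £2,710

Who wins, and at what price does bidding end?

Ascending (English) auction: the price rises until one bidder remains; the winner pays the price at which the last rival dropped out.
Sorting limits: 8,460 (C) > 7,760 (A) > 2,710 (E) > 530 (D) > 230 (B)
Bidding ends when A exits at £7,760; C takes it.

C wins at £7,760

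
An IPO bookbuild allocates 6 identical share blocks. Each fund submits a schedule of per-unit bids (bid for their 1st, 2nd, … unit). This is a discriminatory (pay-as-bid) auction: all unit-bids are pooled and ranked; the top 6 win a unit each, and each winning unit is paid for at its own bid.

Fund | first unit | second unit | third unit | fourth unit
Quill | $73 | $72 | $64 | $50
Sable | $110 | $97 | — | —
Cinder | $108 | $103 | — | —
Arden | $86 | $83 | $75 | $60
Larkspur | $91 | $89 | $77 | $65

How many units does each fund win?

All unit-bids, highest first — top 6: 110 (Sable-1), 108 (Cinder-1), 103 (Cinder-2), 97 (Sable-2), 91 (Larkspur-1), 89 (Larkspur-2)
Next rejected bid: $86 (not a price — pay-as-bid).
Allocation: Cinder 2, Larkspur 2, Sable 2.

Cinder 2, Larkspur 2, Sable 2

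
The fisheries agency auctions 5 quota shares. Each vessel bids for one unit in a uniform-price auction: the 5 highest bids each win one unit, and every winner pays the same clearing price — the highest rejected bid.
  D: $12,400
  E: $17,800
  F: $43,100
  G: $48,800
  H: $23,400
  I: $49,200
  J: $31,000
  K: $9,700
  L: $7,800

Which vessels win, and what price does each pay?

Bids ranked high→low: 49,200 (I), 48,800 (G), 43,100 (F), 31,000 (J), 23,400 (H), 17,800 (E), 12,400 (D), …
The 5 highest are I, G, F, J, H.
Highest unsuccessful bid: $17,800 → clearing price.

I, G, F, J, H; each pays $17,800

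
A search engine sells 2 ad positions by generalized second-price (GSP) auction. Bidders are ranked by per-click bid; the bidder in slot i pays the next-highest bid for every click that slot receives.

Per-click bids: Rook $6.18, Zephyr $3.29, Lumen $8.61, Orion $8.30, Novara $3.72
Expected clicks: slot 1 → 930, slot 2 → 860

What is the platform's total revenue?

Total revenue: $13033.80

Ranked by bid: $8.61 (Lumen) > $8.30 (Orion) > $6.18 (Rook) > …
Slot 1: Lumen pays $8.30 × 930 = $7719.00
Slot 2: Orion pays $6.18 × 860 = $5314.80
Total = $13033.80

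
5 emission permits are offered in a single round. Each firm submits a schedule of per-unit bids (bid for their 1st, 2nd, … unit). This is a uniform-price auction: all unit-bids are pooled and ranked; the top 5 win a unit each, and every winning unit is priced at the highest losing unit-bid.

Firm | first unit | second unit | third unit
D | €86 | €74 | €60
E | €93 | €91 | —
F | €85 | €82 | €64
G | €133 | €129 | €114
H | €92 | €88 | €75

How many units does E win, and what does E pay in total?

E: 1 unit, pays €91

Merging the schedules and taking the best 5: 133 (G-1), 129 (G-2), 114 (G-3), 93 (E-1), 92 (H-1)
The (k+1)-th unit-bid is €91.
E wins 1 unit(s) at €91 each.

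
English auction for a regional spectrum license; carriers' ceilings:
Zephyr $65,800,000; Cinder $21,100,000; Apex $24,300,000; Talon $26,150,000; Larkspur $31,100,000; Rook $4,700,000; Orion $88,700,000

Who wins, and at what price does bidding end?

Orion wins at $65,800,000

Sorting limits: 88,700,000 (Orion) > 65,800,000 (Zephyr) > 31,100,000 (Larkspur) > 26,150,000 (Talon) > 24,300,000 (Apex) > 21,100,000 (Cinder) > …
Once the price passes $65,800,000, only Orion is left; the hammer falls at Zephyr's limit of $65,800,000.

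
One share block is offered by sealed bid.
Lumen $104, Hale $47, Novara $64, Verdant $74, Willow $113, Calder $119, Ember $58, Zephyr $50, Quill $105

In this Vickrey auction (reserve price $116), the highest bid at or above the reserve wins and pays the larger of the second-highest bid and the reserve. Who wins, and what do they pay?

Rule: the highest bid at or above the reserve wins and pays the larger of the second-highest bid and the reserve.
Bids in order: 119 (Calder) > 113 (Willow) > 105 (Quill) > 104 (Lumen) > 74 (Verdant) > 64 (Novara) > …
Highest eligible bid: Calder at $119.
Second-highest bid $113 is below the reserve $116, so the reserve binds → payment $116.

Calder pays $116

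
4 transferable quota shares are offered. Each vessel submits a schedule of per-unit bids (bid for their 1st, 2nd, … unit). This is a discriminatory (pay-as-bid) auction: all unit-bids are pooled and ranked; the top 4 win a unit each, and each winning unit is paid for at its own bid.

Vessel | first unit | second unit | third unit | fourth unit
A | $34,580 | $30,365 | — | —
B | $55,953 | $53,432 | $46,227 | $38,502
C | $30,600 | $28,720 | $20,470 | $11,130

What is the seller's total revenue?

Merging the schedules and taking the best 4: 55,953 (B-1), 53,432 (B-2), 46,227 (B-3), 38,502 (B-4)
Next rejected bid: $34,580 (not a price — pay-as-bid).
Each winning unit pays its own bid.
Revenue = 55,953 + 53,432 + 46,227 + 38,502 = $194,114.

Total revenue: $194,114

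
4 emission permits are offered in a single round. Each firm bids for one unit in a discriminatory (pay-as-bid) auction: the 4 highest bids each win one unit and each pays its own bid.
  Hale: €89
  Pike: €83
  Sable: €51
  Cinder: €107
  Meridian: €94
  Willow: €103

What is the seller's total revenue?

Total revenue: €393

Sorting: 107 (Cinder), 103 (Willow), 94 (Meridian), 89 (Hale), 83 (Pike), 51 (Sable)
The 4 highest are Cinder, Willow, Meridian, Hale.
Total revenue = 107 + 103 + 94 + 89 = €393.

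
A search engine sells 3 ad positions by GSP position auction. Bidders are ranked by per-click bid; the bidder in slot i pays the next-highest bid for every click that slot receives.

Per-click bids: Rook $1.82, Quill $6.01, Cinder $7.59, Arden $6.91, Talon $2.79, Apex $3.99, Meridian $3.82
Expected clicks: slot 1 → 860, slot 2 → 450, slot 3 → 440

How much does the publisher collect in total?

Sorting advertisers: $7.59 (Cinder) > $6.91 (Arden) > $6.01 (Quill) > $3.99 (Apex) > …
Slot 1: Cinder pays $6.91 × 860 = $5942.60
Slot 2: Arden pays $6.01 × 450 = $2704.50
Slot 3: Quill pays $3.99 × 440 = $1755.60
Total = $10402.70

Total revenue: $10402.70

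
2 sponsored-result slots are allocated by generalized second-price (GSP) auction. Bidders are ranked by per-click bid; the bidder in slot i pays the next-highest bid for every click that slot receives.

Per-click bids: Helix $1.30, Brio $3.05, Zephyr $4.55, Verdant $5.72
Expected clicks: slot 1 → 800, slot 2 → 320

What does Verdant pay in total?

Verdant pays $3640.00

Per-click bids in order: $5.72 (Verdant) > $4.55 (Zephyr) > $3.05 (Brio) > …
Verdant holds slot 1 → pays next bid $4.55 × 800 clicks = $3640.00.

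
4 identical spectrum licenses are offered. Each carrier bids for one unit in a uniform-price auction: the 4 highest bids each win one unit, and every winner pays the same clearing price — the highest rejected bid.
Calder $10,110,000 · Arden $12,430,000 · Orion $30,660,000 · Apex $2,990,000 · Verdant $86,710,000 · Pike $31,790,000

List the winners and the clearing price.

Verdant, Pike, Orion, Arden; each pays $10,110,000

Bids ranked high→low: 86,710,000 (Verdant), 31,790,000 (Pike), 30,660,000 (Orion), 12,430,000 (Arden), 10,110,000 (Calder), 2,990,000 (Apex)
Top 4: Verdant, Pike, Orion, Arden.
Highest unsuccessful bid: $10,110,000 → clearing price.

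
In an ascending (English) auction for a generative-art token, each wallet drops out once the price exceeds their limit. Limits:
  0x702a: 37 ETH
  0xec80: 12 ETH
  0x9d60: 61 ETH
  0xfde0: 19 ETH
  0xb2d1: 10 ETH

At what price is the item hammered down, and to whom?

0x9d60 wins at 37 ETH

Sorting limits: 61 (0x9d60) > 37 (0x702a) > 19 (0xfde0) > 12 (0xec80) > 10 (0xb2d1)
0x702a is the last rival to drop out, at 37 ETH; 0x9d60 remains and wins at that price.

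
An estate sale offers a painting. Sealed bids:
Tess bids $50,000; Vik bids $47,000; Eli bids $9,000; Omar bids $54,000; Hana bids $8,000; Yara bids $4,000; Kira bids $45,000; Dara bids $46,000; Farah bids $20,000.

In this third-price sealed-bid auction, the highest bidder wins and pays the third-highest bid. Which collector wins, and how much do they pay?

Rule: the highest bidder wins and pays the third-highest bid.
Bids in order: 54,000 (Omar) > 50,000 (Tess) > 47,000 (Vik) > 46,000 (Dara) > 45,000 (Kira) > 20,000 (Farah) > …
Omar is highest; pays the third-highest bid, $47,000.

Omar pays $47,000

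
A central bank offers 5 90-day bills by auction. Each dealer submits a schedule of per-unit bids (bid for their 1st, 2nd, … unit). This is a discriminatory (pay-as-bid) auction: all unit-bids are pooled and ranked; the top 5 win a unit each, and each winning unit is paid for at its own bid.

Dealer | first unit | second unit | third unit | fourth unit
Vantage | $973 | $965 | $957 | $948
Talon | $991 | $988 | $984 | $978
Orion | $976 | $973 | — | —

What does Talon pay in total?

All unit-bids, highest first — top 5: 991 (Talon-1), 988 (Talon-2), 984 (Talon-3), 978 (Talon-4), 976 (Orion-1)
Next rejected bid: $973 (not a price — pay-as-bid).
Talon's winning unit-bids: 991 + 988 + 984 + 978 = $3,941.

Talon pays $3,941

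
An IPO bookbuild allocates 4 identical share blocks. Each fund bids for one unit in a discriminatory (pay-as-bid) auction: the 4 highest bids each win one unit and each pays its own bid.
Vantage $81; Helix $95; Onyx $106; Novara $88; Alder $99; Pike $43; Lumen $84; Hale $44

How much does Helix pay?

Bids ranked high→low: 106 (Onyx), 99 (Alder), 95 (Helix), 88 (Novara), 84 (Lumen), 81 (Vantage), …
Winners (4 units): Onyx, Alder, Helix, Novara.
Helix wins → own bid $95.

Helix pays $95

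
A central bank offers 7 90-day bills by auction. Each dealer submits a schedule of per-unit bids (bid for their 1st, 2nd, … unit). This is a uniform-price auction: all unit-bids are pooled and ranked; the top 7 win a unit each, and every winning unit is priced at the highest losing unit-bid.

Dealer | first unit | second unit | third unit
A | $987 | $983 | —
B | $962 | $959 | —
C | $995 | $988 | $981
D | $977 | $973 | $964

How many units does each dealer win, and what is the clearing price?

A 2, C 3, D 2; clearing price $964

Pooled unit-bids ranked (top 7): 995 (C-1), 988 (C-2), 987 (A-1), 983 (A-2), 981 (C-3), 977 (D-1), 973 (D-2)
Highest rejected unit-bid = $964.
Allocation: A 2, C 3, D 2.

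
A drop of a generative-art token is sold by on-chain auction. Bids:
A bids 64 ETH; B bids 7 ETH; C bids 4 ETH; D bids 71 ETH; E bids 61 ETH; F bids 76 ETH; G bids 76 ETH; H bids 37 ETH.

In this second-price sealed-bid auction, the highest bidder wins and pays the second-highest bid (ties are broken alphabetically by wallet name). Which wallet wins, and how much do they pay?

Bids in order: 76 (F) > 76 (G) > 71 (D) > 64 (A) > 61 (E) > 37 (H) > …
F and G tie at 76 ETH; tie-break gives it to F.
F is highest; pays the second-highest bid, 76 ETH.

F pays 76 ETH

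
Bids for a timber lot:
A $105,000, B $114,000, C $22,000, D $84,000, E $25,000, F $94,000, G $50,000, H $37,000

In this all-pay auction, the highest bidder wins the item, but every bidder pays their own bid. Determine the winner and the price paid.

B pays $114,000

All-pay auction: the highest bidder wins the item, but every bidder pays their own bid.
Bids ranked: 114,000 (B) > 105,000 (A) > 94,000 (F) > 84,000 (D) > 50,000 (G) > 37,000 (H) > …
B wins with the top bid; all bids are sunk regardless.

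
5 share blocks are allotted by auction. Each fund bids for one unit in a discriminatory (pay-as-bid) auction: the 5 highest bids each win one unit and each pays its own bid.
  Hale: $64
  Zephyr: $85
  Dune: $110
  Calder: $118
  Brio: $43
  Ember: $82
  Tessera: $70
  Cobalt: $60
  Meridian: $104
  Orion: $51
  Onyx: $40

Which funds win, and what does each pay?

Calder $118, Dune $110, Meridian $104, Zephyr $85, Ember $82

Sorting: 118 (Calder), 110 (Dune), 104 (Meridian), 85 (Zephyr), 82 (Ember), 70 (Tessera), 64 (Hale), …
Top 5: Calder, Dune, Meridian, Zephyr, Ember.
Each winner pays its own bid: Calder $118, Dune $110, Meridian $104, Zephyr $85, Ember $82.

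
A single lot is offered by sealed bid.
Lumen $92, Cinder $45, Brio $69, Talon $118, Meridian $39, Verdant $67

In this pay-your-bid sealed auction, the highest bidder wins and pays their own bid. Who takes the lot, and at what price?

Bids in order: 118 (Talon) > 92 (Lumen) > 69 (Brio) > 67 (Verdant) > 45 (Cinder) > 39 (Meridian)
Talon has the highest bid and pays exactly that: $118.

Talon pays $118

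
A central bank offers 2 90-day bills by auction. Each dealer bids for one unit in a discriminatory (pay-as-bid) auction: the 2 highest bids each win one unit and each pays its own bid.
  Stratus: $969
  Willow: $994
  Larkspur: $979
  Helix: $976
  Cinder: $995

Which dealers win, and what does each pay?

Cinder $995, Willow $994

Sorting: 995 (Cinder), 994 (Willow), 979 (Larkspur), 976 (Helix), …
The 2 highest are Cinder, Willow.
Each winner pays its own bid: Cinder $995, Willow $994.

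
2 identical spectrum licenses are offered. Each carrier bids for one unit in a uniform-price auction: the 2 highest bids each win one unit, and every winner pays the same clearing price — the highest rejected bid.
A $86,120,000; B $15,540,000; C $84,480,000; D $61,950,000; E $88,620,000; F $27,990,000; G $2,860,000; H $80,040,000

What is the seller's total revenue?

Sorting: 88,620,000 (E), 86,120,000 (A), 84,480,000 (C), 80,040,000 (H), …
Winners (2 units): E, A.
Clearing price = highest rejected bid = $84,480,000.
Total revenue = 2 × $84,480,000 = $168,960,000.

Total revenue: $168,960,000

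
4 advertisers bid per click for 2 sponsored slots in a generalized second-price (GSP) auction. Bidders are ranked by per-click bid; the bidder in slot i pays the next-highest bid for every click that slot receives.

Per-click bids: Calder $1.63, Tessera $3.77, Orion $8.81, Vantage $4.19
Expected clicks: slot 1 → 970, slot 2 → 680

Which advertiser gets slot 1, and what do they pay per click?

Per-click bids in order: $8.81 (Orion) > $4.19 (Vantage) > $3.77 (Tessera) > …
Slot 1 goes to the first-ranked bidder, Orion, who pays the next bid down: $4.19/click.

Orion; $4.19 per click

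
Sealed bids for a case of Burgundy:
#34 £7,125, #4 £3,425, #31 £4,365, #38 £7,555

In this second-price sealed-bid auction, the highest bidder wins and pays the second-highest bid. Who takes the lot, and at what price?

#38 pays £7,125

Bids in order: 7,555 (#38) > 7,125 (#34) > 4,365 (#31) > 3,425 (#4)
#38 wins with the highest bid; price is set by the runner-up at £7,125.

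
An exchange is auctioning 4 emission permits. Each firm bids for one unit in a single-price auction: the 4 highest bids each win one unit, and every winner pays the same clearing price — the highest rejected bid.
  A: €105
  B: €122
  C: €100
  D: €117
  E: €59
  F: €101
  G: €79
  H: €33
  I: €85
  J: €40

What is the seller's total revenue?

Total revenue: €400

Sorting: 122 (B), 117 (D), 105 (A), 101 (F), 100 (C), 85 (I), …
Top 4: B, D, A, F.
Highest unsuccessful bid: €100 → clearing price.
Total revenue = 4 × €100 = €400.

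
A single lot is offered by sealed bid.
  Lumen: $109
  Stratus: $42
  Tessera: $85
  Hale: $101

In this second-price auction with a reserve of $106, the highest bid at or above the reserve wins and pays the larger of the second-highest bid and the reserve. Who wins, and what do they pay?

Lumen pays $106

Rule: the highest bid at or above the reserve wins and pays the larger of the second-highest bid and the reserve.
Bids ranked: 109 (Lumen) > 101 (Hale) > 85 (Tessera) > 42 (Stratus)
Lumen has the top bid at or above the reserve ($109).
max(second-highest $101, reserve $106) = $106.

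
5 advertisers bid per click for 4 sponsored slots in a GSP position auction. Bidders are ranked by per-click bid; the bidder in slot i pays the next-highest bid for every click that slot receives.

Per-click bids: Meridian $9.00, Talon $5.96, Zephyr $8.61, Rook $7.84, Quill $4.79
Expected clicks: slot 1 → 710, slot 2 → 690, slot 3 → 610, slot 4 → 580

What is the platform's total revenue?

Total revenue: $17936.50

Per-click bids in order: $9.00 (Meridian) > $8.61 (Zephyr) > $7.84 (Rook) > $5.96 (Talon) > $4.79 (Quill)
Slot 1: Meridian pays $8.61 × 710 = $6113.10
Slot 2: Zephyr pays $7.84 × 690 = $5409.60
Slot 3: Rook pays $5.96 × 610 = $3635.60
Slot 4: Talon pays $4.79 × 580 = $2778.20
Total = $17936.50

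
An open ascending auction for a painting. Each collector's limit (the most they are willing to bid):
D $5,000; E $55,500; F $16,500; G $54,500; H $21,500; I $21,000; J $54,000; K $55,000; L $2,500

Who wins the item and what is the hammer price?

Limits in order: 55,500 (E) > 55,000 (K) > 54,500 (G) > 54,000 (J) > 21,500 (H) > 21,000 (I) > …
Once the price passes $55,000, only E is left; the hammer falls at K's limit of $55,000.

E wins at $55,000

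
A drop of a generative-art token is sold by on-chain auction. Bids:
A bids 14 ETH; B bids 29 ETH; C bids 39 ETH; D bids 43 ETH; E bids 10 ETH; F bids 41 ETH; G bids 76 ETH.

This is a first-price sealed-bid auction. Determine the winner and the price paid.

G pays 76 ETH

Bids in order: 76 (G) > 43 (D) > 41 (F) > 39 (C) > 29 (B) > 14 (A) > …
First-price: G pays what they bid, 76 ETH.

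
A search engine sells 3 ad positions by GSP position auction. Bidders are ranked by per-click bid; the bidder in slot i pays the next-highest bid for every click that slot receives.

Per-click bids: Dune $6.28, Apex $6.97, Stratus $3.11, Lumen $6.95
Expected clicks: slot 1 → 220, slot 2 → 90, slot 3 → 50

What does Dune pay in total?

Ranked by bid: $6.97 (Apex) > $6.95 (Lumen) > $6.28 (Dune) > $3.11 (Stratus)
Dune holds slot 3 → pays next bid $3.11 × 50 clicks = $155.50.

Dune pays $155.50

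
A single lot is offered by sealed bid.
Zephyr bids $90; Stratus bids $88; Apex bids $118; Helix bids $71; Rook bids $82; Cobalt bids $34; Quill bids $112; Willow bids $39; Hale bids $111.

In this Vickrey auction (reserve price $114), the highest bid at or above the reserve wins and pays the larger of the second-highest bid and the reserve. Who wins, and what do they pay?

Apex pays $114

Sorting bids: 118 (Apex) > 112 (Quill) > 111 (Hale) > 90 (Zephyr) > 88 (Stratus) > 82 (Rook) > …
Apex has the top bid at or above the reserve ($118).
max(second-highest $112, reserve $114) = $114.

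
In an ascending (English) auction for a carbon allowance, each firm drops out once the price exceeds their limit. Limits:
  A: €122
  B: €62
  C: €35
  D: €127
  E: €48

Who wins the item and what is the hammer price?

D wins at €122

Sorting limits: 127 (D) > 122 (A) > 62 (B) > 48 (E) > 35 (C)
Bidding ends when A exits at €122; D takes it.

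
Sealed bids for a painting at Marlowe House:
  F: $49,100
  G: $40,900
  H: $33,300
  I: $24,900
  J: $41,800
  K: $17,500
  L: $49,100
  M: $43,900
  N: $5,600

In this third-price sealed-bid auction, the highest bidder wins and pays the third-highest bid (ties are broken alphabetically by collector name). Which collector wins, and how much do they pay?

F pays $43,900

Sorting bids: 49,100 (F) > 49,100 (L) > 43,900 (M) > 41,800 (J) > 40,900 (G) > 33,300 (H) > …
F and L tie at $49,100; tie-break gives it to F.
F is highest; pays the third-highest bid, $43,900.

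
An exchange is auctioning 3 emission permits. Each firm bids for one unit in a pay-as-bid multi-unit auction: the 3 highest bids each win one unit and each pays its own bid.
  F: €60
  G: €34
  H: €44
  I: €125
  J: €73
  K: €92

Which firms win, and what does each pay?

Sorting: 125 (I), 92 (K), 73 (J), 60 (F), 44 (H), …
Top 3: I, K, J.
Each winner pays its own bid: I €125, K €92, J €73.

I €125, K €92, J €73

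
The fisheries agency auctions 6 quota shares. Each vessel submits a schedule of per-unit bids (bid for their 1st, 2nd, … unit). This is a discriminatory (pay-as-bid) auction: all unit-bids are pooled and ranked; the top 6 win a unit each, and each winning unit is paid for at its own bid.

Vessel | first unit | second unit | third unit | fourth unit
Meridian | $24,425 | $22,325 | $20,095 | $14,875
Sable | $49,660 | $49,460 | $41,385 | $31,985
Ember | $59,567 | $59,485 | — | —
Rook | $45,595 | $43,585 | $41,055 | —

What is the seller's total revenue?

Merging the schedules and taking the best 6: 59,567 (Ember-1), 59,485 (Ember-2), 49,660 (Sable-1), 49,460 (Sable-2), 45,595 (Rook-1), 43,585 (Rook-2)
Next rejected bid: $41,385 (not a price — pay-as-bid).
Each winning unit pays its own bid.
Revenue = 59,567 + 59,485 + 49,660 + 49,460 + 45,595 + 43,585 = $307,352.

Total revenue: $307,352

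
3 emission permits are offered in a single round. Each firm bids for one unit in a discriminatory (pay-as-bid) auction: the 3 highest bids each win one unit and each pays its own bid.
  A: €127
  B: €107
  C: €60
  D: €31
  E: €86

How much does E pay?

E pays €86

Ordering the bids: 127 (A), 107 (B), 86 (E), 60 (C), 31 (D)
Winners (3 units): A, B, E.
E wins → own bid €86.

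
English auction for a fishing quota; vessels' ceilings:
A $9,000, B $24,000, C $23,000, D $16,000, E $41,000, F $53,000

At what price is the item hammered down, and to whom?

F wins at $41,000

Limits ranked: 53,000 (F) > 41,000 (E) > 24,000 (B) > 23,000 (C) > 16,000 (D) > 9,000 (A)
E is the last rival to drop out, at $41,000; F remains and wins at that price.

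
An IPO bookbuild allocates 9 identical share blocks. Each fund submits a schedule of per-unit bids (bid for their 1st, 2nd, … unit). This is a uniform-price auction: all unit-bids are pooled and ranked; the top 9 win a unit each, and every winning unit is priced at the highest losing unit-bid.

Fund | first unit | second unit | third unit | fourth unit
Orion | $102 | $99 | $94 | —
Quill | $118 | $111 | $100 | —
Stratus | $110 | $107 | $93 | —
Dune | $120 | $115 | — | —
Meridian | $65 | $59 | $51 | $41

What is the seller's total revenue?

Total revenue: $846

Pooled unit-bids ranked (top 9): 120 (Dune-1), 118 (Quill-1), 115 (Dune-2), 111 (Quill-2), 110 (Stratus-1), 107 (Stratus-2), 102 (Orion-1), 100 (Quill-3), 99 (Orion-2)
The (k+1)-th unit-bid is $94.
Allocation: Dune 2, Orion 2, Quill 3, Stratus 2. Every unit priced at $94.
Revenue = 9 × 94 = $846.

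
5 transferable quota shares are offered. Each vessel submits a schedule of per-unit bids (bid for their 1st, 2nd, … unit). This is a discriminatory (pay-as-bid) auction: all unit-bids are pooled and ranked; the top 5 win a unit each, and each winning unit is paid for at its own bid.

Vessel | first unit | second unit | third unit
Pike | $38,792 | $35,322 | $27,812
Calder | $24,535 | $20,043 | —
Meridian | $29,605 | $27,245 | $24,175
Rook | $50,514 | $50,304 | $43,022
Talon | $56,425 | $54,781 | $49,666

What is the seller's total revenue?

Total revenue: $261,690

All unit-bids, highest first — top 5: 56,425 (Talon-1), 54,781 (Talon-2), 50,514 (Rook-1), 50,304 (Rook-2), 49,666 (Talon-3)
Next rejected bid: $43,022 (not a price — pay-as-bid).
Each winning unit pays its own bid.
Revenue = 56,425 + 54,781 + 50,514 + 50,304 + 49,666 = $261,690.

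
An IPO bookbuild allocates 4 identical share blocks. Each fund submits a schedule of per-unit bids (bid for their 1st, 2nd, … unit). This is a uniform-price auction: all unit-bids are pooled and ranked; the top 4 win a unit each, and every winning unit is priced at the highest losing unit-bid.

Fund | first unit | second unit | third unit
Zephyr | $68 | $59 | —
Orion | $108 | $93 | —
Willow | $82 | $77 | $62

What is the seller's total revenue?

Total revenue: $272

All unit-bids, highest first — top 4: 108 (Orion-1), 93 (Orion-2), 82 (Willow-1), 77 (Willow-2)
The (k+1)-th unit-bid is $68.
Allocation: Orion 2, Willow 2. Every unit priced at $68.
Revenue = 4 × 68 = $272.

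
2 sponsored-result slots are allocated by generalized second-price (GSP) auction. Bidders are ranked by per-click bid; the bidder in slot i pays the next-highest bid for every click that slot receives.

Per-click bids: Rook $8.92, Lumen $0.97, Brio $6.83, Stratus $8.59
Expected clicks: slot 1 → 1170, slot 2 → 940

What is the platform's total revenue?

Total revenue: $16470.50

Ranked by bid: $8.92 (Rook) > $8.59 (Stratus) > $6.83 (Brio) > …
Slot 1: Rook pays $8.59 × 1170 = $10050.30
Slot 2: Stratus pays $6.83 × 940 = $6420.20
Total = $16470.50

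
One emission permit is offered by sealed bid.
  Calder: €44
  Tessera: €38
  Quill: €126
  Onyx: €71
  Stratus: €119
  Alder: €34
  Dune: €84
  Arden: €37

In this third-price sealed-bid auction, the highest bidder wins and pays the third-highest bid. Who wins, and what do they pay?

Bids ranked: 126 (Quill) > 119 (Stratus) > 84 (Dune) > 71 (Onyx) > 44 (Calder) > 38 (Tessera) > …
Quill wins; payment is bid #3 in the ranking = €84.

Quill pays €84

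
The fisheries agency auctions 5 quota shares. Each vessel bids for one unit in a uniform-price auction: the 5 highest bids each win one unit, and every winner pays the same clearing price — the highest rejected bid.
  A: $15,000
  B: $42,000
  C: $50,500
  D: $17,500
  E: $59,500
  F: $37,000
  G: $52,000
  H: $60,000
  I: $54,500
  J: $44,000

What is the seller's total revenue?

Total revenue: $220,000

Bids ranked high→low: 60,000 (H), 59,500 (E), 54,500 (I), 52,000 (G), 50,500 (C), 44,000 (J), 42,000 (B), …
Top 5: H, E, I, G, C.
Clearing price = highest rejected bid = $44,000.
Total revenue = 5 × $44,000 = $220,000.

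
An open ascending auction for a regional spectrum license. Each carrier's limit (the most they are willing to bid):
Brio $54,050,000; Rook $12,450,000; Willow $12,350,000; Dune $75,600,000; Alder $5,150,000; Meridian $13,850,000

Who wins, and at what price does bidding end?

Limits ranked: 75,600,000 (Dune) > 54,050,000 (Brio) > 13,850,000 (Meridian) > 12,450,000 (Rook) > 12,350,000 (Willow) > 5,150,000 (Alder)
Once the price passes $54,050,000, only Dune is left; the hammer falls at Brio's limit of $54,050,000.

Dune wins at $54,050,000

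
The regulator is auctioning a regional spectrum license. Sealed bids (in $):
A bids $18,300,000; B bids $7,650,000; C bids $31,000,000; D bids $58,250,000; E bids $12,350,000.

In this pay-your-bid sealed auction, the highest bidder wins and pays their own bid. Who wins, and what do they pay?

D pays $58,250,000

Bids in order: 58,250,000 (D) > 31,000,000 (C) > 18,300,000 (A) > 12,350,000 (E) > 7,650,000 (B)
First-price: D pays what they bid, $58,250,000.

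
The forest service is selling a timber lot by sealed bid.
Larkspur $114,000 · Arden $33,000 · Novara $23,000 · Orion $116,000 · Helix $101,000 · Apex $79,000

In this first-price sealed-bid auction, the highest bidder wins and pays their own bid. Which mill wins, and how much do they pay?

Bids in order: 116,000 (Orion) > 114,000 (Larkspur) > 101,000 (Helix) > 79,000 (Apex) > 33,000 (Arden) > 23,000 (Novara)
Orion is highest → pays own bid, $116,000.

Orion pays $116,000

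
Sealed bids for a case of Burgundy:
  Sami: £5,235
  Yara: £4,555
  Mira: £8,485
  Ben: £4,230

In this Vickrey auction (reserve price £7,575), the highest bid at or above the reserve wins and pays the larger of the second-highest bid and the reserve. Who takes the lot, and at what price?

Mira pays £7,575

Bids ranked: 8,485 (Mira) > 5,235 (Sami) > 4,555 (Yara) > 4,230 (Ben)
Mira has the top bid at or above the reserve (£8,485).
max(second-highest £5,235, reserve £7,575) = £7,575.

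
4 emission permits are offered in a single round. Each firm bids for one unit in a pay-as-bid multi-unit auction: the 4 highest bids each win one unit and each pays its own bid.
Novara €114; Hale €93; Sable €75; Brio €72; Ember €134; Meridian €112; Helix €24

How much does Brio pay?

Brio pays €0

Ordering the bids: 134 (Ember), 114 (Novara), 112 (Meridian), 93 (Hale), 75 (Sable), 72 (Brio), …
Top 4: Ember, Novara, Meridian, Hale.
Brio does not win → €0.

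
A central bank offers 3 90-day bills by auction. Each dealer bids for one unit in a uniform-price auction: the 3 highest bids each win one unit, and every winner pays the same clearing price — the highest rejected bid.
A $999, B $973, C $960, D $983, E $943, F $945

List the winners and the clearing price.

A, D, B; each pays $960

Bids ranked high→low: 999 (A), 983 (D), 973 (B), 960 (C), 945 (F), …
The 3 highest are A, D, B.
Highest unsuccessful bid: $960 → clearing price.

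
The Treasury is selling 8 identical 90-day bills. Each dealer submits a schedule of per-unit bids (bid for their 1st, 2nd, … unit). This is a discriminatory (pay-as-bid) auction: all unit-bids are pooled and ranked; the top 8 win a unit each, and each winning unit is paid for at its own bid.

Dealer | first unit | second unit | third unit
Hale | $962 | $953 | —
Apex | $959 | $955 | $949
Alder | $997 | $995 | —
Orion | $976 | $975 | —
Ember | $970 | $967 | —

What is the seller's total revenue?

Pooled unit-bids ranked (top 8): 997 (Alder-1), 995 (Alder-2), 976 (Orion-1), 975 (Orion-2), 970 (Ember-1), 967 (Ember-2), 962 (Hale-1), 959 (Apex-1)
Next rejected bid: $955 (not a price — pay-as-bid).
Each winning unit pays its own bid.
Revenue = 997 + 995 + 976 + 975 + 970 + 967 + 962 + 959 = $7,801.

Total revenue: $7,801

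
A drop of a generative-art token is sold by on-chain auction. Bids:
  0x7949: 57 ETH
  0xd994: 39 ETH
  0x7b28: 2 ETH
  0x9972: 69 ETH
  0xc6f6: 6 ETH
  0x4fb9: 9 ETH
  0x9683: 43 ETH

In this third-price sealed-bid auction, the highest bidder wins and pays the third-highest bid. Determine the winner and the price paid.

Bids ranked: 69 (0x9972) > 57 (0x7949) > 43 (0x9683) > 39 (0xd994) > 9 (0x4fb9) > 6 (0xc6f6) > …
0x9972 wins; payment is bid #3 in the ranking = 43 ETH.

0x9972 pays 43 ETH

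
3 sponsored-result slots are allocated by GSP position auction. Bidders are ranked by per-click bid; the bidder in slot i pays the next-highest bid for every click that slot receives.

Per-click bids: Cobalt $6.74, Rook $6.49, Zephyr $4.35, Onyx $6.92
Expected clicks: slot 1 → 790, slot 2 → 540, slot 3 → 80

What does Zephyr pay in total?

Ranked by bid: $6.92 (Onyx) > $6.74 (Cobalt) > $6.49 (Rook) > $4.35 (Zephyr)
Zephyr ranks below slot 3 → no slot, pays nothing.

Zephyr pays $0.00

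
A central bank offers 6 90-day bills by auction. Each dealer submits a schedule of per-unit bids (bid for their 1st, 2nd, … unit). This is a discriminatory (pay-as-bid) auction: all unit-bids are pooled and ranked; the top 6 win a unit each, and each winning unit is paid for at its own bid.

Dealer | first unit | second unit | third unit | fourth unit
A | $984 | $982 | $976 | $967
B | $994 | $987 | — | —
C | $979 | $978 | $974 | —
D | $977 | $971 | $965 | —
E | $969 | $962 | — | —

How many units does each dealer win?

A 2, B 2, C 2

Pooled unit-bids ranked (top 6): 994 (B-1), 987 (B-2), 984 (A-1), 982 (A-2), 979 (C-1), 978 (C-2)
Next rejected bid: $977 (not a price — pay-as-bid).
Allocation: A 2, B 2, C 2.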